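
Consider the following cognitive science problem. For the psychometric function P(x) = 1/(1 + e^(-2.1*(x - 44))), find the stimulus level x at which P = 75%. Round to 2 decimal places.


At P = 0.75: 0.75 = 1/(1 + e^(-k*(x-x0)))
Solving: e^(-k*(x-x0)) = 1/3
x = x0 + ln(3)/k
ln(3) = 1.0986
x = 44 + 1.0986/2.1
= 44 + 0.5231
= 44.52


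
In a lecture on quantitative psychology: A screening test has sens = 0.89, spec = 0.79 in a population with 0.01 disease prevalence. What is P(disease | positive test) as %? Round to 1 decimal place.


PPV = (sens * prev) / (sens * prev + (1-spec) * (1-prev))
Numerator = 0.89 * 0.01 = 0.0089
P(positive and no disease) = (1 - spec) * (1 - prev) = (1 - 0.79) * (1 - 0.01) = 0.2079
Denominator = 0.0089 + 0.2079 = 0.2168
PPV = 0.0089 / 0.2168 = 0.041052
As percentage = 4.1


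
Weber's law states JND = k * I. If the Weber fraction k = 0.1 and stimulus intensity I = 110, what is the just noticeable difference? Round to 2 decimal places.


JND = k * I
JND = 0.1 * 110
= 11.00


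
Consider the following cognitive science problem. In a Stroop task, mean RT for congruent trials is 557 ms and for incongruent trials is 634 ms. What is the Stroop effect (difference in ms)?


Stroop effect = RT(incongruent) - RT(congruent)
= 634 - 557
= 77 ms


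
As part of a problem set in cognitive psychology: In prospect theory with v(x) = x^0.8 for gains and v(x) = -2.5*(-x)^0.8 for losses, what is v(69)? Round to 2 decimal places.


Since x = 69 >= 0, use v(x) = x^0.8
69^0.8 = 29.5855
v(69) = 29.59


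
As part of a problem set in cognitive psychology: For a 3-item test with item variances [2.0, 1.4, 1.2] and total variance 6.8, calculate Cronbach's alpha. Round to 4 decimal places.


alpha = (k/(k-1)) * (1 - sum(s_i^2)/s_total^2)
sum(item variances) = 4.6
k/(k-1) = 3/2 = 1.5
1 - 4.6/6.8 = 1 - 0.676471 = 0.323529
alpha = 1.5 * 0.323529
= 0.4853


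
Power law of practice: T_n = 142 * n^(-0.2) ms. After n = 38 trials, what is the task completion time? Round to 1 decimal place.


T_n = 142 * 38^(-0.2)
38^(-0.2) = 0.483107
T_n = 142 * 0.483107
= 68.6 ms


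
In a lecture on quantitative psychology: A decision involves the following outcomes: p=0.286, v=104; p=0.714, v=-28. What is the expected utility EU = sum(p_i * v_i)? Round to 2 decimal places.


EU = sum(p_i * v_i)
0.286 * 104 = 29.744
0.714 * -28 = -19.992
EU = 29.744 + -19.992
= 9.75


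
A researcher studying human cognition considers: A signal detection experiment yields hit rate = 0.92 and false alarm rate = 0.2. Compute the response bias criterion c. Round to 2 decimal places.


c = -0.5 * (z(HR) + z(FAR))
z(0.92) = 1.4051
z(0.2) = -0.8416
c = -0.5 * (1.4051 + -0.8416)
= -0.5 * 0.5635
= -0.28


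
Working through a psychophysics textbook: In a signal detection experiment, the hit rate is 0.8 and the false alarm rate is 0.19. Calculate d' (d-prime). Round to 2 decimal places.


d' = z(HR) - z(FAR)
z(0.8) = 0.8416
z(0.19) = -0.8779
d' = 0.8416 - -0.8779
= 1.72


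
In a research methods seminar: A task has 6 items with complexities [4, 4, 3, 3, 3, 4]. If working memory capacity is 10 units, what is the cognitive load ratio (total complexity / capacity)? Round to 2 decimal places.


Total complexity = 4 + 4 + 3 + 3 + 3 + 4 = 21
Load = total / capacity = 21 / 10
= 2.10


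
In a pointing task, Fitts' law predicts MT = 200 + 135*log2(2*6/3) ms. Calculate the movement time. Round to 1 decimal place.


MT = 200 + 135 * log2(2*6/3)
2D/W = 4.0
log2(4.0) = 2.0
MT = 200 + 135 * 2.0
= 470.0 ms


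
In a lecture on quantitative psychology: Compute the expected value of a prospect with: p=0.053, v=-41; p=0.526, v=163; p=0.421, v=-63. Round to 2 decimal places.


EU = sum(p_i * v_i)
0.053 * -41 = -2.173
0.526 * 163 = 85.738
0.421 * -63 = -26.523
EU = -2.173 + 85.738 + -26.523
= 57.04


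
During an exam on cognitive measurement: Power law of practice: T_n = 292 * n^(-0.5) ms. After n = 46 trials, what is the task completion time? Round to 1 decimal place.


T_n = 292 * 46^(-0.5)
46^(-0.5) = 0.147442
T_n = 292 * 0.147442
= 43.1 ms


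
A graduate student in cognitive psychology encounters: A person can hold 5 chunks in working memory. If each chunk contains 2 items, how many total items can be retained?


Total items = chunks * items_per_chunk
= 5 * 2
= 10


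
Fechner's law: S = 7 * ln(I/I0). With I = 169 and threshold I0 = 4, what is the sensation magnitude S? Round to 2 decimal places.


S = 7 * ln(169/4)
I/I0 = 42.25
ln(42.25) = 3.7436
S = 7 * 3.7436
= 26.21


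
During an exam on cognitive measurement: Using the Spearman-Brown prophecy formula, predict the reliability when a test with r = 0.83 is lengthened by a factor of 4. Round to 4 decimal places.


r_new = n*r / (1 + (n-1)*r)
Numerator = 4 * 0.83 = 3.32
Denominator = 1 + 3 * 0.83 = 3.49
r_new = 3.32 / 3.49
= 0.9513


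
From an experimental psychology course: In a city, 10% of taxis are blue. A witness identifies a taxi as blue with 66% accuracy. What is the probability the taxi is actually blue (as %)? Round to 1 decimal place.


P(blue | says blue) = P(says blue | blue)*P(blue) / [P(says blue | blue)*P(blue) + P(says blue | not blue)*P(not blue)]
Numerator = 0.66 * 0.1 = 0.066
False identification = 0.34 * 0.9 = 0.306
P = 0.066 / (0.066 + 0.306)
= 0.066 / 0.372
As percentage = 17.7


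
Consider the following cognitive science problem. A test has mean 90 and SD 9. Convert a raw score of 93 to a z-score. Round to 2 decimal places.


z = (X - mu) / sigma
= (93 - 90) / 9
= 3 / 9
= 0.33


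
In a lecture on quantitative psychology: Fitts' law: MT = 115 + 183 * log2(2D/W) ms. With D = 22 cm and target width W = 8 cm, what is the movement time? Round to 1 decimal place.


MT = 115 + 183 * log2(2*22/8)
2D/W = 5.5
log2(5.5) = 2.4594
MT = 115 + 183 * 2.4594
= 565.1 ms


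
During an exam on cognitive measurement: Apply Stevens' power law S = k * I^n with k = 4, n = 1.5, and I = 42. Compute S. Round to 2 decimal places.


S = 4 * 42^1.5
42^1.5 = 272.1911
S = 4 * 272.1911
= 1088.76


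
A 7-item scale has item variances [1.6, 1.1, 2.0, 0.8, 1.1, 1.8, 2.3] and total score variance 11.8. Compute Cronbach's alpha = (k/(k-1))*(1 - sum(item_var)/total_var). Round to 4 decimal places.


alpha = (k/(k-1)) * (1 - sum(s_i^2)/s_total^2)
sum(item variances) = 10.7
k/(k-1) = 7/6 = 1.166667
1 - 10.7/11.8 = 1 - 0.90678 = 0.09322
alpha = 1.166667 * 0.09322
= 0.1088


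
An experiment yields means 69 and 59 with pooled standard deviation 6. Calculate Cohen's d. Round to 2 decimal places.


Cohen's d = (M1 - M2) / S_pooled
= (69 - 59) / 6
= 10 / 6
= 1.67


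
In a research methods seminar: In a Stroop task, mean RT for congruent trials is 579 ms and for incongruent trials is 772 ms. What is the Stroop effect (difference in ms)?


Stroop effect = RT(incongruent) - RT(congruent)
= 772 - 579
= 193 ms


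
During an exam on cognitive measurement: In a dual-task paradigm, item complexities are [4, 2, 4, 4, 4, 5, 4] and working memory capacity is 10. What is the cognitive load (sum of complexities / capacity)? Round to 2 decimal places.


Total complexity = 4 + 2 + 4 + 4 + 4 + 5 + 4 = 27
Load = total / capacity = 27 / 10
= 2.70


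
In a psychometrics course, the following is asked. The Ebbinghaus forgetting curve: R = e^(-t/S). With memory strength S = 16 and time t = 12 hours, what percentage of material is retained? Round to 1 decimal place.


R = e^(-t/S)
-t/S = -12/16 = -0.75
R = e^(-0.75) = 0.472367
Percentage = 0.472367 * 100
= 47.2


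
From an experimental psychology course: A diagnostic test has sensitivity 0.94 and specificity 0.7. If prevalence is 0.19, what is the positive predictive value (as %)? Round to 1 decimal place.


PPV = (sens * prev) / (sens * prev + (1-spec) * (1-prev))
Numerator = 0.94 * 0.19 = 0.1786
P(positive and no disease) = (1 - spec) * (1 - prev) = (1 - 0.7) * (1 - 0.19) = 0.243
Denominator = 0.1786 + 0.243 = 0.4216
PPV = 0.1786 / 0.4216 = 0.423624
As percentage = 42.4


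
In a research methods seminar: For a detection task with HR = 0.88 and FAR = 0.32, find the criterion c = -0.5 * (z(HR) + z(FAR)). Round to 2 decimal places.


c = -0.5 * (z(HR) + z(FAR))
z(0.88) = 1.175
z(0.32) = -0.4677
c = -0.5 * (1.175 + -0.4677)
= -0.5 * 0.7073
= -0.35


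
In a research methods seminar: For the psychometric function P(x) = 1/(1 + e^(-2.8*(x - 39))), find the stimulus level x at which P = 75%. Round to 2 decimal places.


At P = 0.75: 0.75 = 1/(1 + e^(-k*(x-x0)))
Solving: e^(-k*(x-x0)) = 1/3
x = x0 + ln(3)/k
ln(3) = 1.0986
x = 39 + 1.0986/2.8
= 39 + 0.3924
= 39.39


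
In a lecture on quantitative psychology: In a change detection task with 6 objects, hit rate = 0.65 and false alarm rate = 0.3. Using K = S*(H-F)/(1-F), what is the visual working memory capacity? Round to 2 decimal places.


K = S * (H - F) / (1 - F)
H - F = 0.35
1 - F = 0.7
K = 6 * 0.35 / 0.7
= 3.00


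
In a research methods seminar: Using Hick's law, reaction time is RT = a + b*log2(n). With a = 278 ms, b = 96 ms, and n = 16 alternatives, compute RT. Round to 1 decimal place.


RT = 278 + 96 * log2(16)
log2(16) = 4.0
RT = 278 + 96 * 4.0
= 278 + 384.0
= 662.0 ms


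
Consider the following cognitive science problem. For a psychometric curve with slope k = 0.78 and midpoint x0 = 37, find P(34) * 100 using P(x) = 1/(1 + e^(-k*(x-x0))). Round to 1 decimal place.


P(x) = 1/(1 + e^(-0.78*(34 - 37)))
Exponent = -0.78 * -3 = 2.34
e^(2.34) = 10.381237
P = 1/(1 + 10.381237) = 0.087864
Percentage = 8.8


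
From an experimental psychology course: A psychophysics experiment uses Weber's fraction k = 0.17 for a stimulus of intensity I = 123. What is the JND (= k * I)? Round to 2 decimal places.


JND = k * I
JND = 0.17 * 123
= 20.91


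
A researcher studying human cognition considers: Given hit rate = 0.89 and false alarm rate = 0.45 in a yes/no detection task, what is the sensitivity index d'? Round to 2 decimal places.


d' = z(HR) - z(FAR)
z(0.89) = 1.2265
z(0.45) = -0.1257
d' = 1.2265 - -0.1257
= 1.35


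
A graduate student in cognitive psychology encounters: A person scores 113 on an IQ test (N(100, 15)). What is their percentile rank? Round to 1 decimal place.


z = (IQ - mean) / SD
z = (113 - 100) / 15 = 0.8667
Percentile = Phi(0.8667) * 100
Phi(0.8667) = 0.806947
= 80.7


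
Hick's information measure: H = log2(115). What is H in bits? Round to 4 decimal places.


H = log2(n)
H = log2(115)
= 6.8455


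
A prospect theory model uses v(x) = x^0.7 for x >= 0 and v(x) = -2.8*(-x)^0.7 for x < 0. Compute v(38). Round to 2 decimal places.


Since x = 38 >= 0, use v(x) = x^0.7
38^0.7 = 12.7599
v(38) = 12.76


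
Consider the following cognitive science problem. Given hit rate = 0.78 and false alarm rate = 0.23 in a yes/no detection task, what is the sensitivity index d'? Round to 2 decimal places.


d' = z(HR) - z(FAR)
z(0.78) = 0.7722
z(0.23) = -0.7388
d' = 0.7722 - -0.7388
= 1.51


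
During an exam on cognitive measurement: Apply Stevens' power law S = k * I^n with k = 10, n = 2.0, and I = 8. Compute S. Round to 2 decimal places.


S = 10 * 8^2.0
8^2.0 = 64.0
S = 10 * 64.0
= 640.00


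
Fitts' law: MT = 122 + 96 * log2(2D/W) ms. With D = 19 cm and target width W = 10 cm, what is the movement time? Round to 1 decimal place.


MT = 122 + 96 * log2(2*19/10)
2D/W = 3.8
log2(3.8) = 1.926
MT = 122 + 96 * 1.926
= 306.9 ms


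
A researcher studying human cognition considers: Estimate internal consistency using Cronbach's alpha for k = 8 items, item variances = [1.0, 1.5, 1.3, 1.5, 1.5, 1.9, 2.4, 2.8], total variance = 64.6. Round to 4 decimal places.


alpha = (k/(k-1)) * (1 - sum(s_i^2)/s_total^2)
sum(item variances) = 13.9
k/(k-1) = 8/7 = 1.142857
1 - 13.9/64.6 = 1 - 0.21517 = 0.78483
alpha = 1.142857 * 0.78483
= 0.8969


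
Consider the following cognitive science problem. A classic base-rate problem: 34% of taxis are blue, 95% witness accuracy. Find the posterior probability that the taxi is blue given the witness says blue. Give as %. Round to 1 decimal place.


P(blue | says blue) = P(says blue | blue)*P(blue) / [P(says blue | blue)*P(blue) + P(says blue | not blue)*P(not blue)]
Numerator = 0.95 * 0.34 = 0.323
False identification = 0.05 * 0.66 = 0.033
P = 0.323 / (0.323 + 0.033)
= 0.323 / 0.356
As percentage = 90.7


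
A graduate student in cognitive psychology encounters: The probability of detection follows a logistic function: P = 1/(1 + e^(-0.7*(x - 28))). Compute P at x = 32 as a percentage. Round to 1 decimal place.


P(x) = 1/(1 + e^(-0.7*(32 - 28)))
Exponent = -0.7 * 4 = -2.8
e^(-2.8) = 0.06081
P = 1/(1 + 0.06081) = 0.942676
Percentage = 94.3


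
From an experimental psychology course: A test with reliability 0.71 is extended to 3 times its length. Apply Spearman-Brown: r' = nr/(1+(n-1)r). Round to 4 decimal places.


r_new = n*r / (1 + (n-1)*r)
Numerator = 3 * 0.71 = 2.13
Denominator = 1 + 2 * 0.71 = 2.42
r_new = 2.13 / 2.42
= 0.8802


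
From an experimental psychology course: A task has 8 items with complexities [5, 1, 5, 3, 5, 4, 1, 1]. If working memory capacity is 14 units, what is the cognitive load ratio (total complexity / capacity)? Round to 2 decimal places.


Total complexity = 5 + 1 + 5 + 3 + 5 + 4 + 1 + 1 = 25
Load = total / capacity = 25 / 14
= 1.79


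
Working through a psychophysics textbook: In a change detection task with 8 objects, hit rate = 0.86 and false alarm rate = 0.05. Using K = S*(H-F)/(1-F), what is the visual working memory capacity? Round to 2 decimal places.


K = S * (H - F) / (1 - F)
H - F = 0.81
1 - F = 0.95
K = 8 * 0.81 / 0.95
= 6.82


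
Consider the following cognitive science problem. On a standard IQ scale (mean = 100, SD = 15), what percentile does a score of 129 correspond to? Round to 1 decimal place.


z = (IQ - mean) / SD
z = (129 - 100) / 15 = 1.9333
Percentile = Phi(1.9333) * 100
Phi(1.9333) = 0.9734
= 97.3


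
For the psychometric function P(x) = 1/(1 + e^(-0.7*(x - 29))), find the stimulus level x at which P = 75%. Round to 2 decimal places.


At P = 0.75: 0.75 = 1/(1 + e^(-k*(x-x0)))
Solving: e^(-k*(x-x0)) = 1/3
x = x0 + ln(3)/k
ln(3) = 1.0986
x = 29 + 1.0986/0.7
= 29 + 1.5694
= 30.57


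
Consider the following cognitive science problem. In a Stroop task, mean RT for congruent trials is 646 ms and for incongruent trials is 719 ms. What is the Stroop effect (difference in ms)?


Stroop effect = RT(incongruent) - RT(congruent)
= 719 - 646
= 73 ms


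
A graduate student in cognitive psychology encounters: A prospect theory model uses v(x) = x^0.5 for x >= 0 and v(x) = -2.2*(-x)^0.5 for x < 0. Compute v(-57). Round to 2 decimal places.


Since x = -57 < 0, use v(x) = -lambda*(-x)^alpha
(-x) = 57
57^0.5 = 7.5498
v(-57) = -2.2 * 7.5498
= -16.61


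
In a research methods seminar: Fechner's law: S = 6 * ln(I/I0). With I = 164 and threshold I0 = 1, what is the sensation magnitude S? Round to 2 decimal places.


S = 6 * ln(164/1)
I/I0 = 164.0
ln(164.0) = 5.0999
S = 6 * 5.0999
= 30.60


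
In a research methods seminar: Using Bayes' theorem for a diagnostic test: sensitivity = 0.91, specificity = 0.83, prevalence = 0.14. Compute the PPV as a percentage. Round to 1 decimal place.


PPV = (sens * prev) / (sens * prev + (1-spec) * (1-prev))
Numerator = 0.91 * 0.14 = 0.1274
P(positive and no disease) = (1 - spec) * (1 - prev) = (1 - 0.83) * (1 - 0.14) = 0.1462
Denominator = 0.1274 + 0.1462 = 0.2736
PPV = 0.1274 / 0.2736 = 0.465643
As percentage = 46.6


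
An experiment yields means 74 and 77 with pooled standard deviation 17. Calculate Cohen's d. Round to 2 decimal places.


Cohen's d = (M1 - M2) / S_pooled
= (74 - 77) / 17
= -3 / 17
= -0.18


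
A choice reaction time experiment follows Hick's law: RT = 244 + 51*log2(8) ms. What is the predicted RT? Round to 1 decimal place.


RT = 244 + 51 * log2(8)
log2(8) = 3.0
RT = 244 + 51 * 3.0
= 244 + 153.0
= 397.0 ms


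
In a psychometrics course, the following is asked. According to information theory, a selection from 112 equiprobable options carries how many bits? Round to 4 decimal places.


H = log2(n)
H = log2(112)
= 6.8074


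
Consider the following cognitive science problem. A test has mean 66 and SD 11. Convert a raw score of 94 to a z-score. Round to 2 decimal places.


z = (X - mu) / sigma
= (94 - 66) / 11
= 28 / 11
= 2.55


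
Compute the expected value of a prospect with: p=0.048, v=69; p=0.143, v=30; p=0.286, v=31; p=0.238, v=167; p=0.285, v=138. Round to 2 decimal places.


EU = sum(p_i * v_i)
0.048 * 69 = 3.312
0.143 * 30 = 4.29
0.286 * 31 = 8.866
0.238 * 167 = 39.746
0.285 * 138 = 39.33
EU = 3.312 + 4.29 + 8.866 + 39.746 + 39.33
= 95.54


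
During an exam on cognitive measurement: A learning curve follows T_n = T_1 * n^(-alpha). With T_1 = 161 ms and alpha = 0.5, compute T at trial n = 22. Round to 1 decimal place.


T_n = 161 * 22^(-0.5)
22^(-0.5) = 0.213201
T_n = 161 * 0.213201
= 34.3 ms


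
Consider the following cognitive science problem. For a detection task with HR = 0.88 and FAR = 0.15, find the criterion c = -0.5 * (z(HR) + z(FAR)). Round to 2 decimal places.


c = -0.5 * (z(HR) + z(FAR))
z(0.88) = 1.175
z(0.15) = -1.0364
c = -0.5 * (1.175 + -1.0364)
= -0.5 * 0.1386
= -0.07


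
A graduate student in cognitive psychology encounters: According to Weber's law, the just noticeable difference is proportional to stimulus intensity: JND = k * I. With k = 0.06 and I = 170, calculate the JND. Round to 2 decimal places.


JND = k * I
JND = 0.06 * 170
= 10.20


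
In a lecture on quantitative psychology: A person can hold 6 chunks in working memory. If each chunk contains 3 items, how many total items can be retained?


Total items = chunks * items_per_chunk
= 6 * 3
= 18


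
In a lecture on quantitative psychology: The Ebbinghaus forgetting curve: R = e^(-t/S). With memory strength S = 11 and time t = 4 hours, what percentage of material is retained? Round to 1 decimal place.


R = e^(-t/S)
-t/S = -4/11 = -0.363636
R = e^(-0.363636) = 0.695144
Percentage = 0.695144 * 100
= 69.5


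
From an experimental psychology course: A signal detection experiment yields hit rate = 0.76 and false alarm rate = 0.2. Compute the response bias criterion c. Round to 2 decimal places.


c = -0.5 * (z(HR) + z(FAR))
z(0.76) = 0.7063
z(0.2) = -0.8416
c = -0.5 * (0.7063 + -0.8416)
= -0.5 * -0.1353
= 0.07


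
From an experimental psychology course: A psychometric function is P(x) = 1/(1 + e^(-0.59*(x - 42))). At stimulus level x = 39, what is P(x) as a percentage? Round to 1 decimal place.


P(x) = 1/(1 + e^(-0.59*(39 - 42)))
Exponent = -0.59 * -3 = 1.77
e^(1.77) = 5.870853
P = 1/(1 + 5.870853) = 0.145542
Percentage = 14.6


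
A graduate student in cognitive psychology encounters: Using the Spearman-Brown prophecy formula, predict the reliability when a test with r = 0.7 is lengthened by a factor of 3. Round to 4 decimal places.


r_new = n*r / (1 + (n-1)*r)
Numerator = 3 * 0.7 = 2.1
Denominator = 1 + 2 * 0.7 = 2.4
r_new = 2.1 / 2.4
= 0.8750


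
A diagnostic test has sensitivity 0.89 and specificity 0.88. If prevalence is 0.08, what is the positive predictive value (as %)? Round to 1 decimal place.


PPV = (sens * prev) / (sens * prev + (1-spec) * (1-prev))
Numerator = 0.89 * 0.08 = 0.0712
P(positive and no disease) = (1 - spec) * (1 - prev) = (1 - 0.88) * (1 - 0.08) = 0.1104
Denominator = 0.0712 + 0.1104 = 0.1816
PPV = 0.0712 / 0.1816 = 0.39207
As percentage = 39.2


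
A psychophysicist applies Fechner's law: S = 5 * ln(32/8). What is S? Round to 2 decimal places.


S = 5 * ln(32/8)
I/I0 = 4.0
ln(4.0) = 1.3863
S = 5 * 1.3863
= 6.93


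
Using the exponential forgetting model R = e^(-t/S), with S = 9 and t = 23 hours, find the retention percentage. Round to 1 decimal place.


R = e^(-t/S)
-t/S = -23/9 = -2.555556
R = e^(-2.555556) = 0.077649
Percentage = 0.077649 * 100
= 7.8


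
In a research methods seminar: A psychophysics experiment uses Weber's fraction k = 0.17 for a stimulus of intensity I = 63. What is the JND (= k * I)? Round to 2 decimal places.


JND = k * I
JND = 0.17 * 63
= 10.71


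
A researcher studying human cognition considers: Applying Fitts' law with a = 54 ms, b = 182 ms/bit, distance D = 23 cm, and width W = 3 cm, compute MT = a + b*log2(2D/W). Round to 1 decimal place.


MT = 54 + 182 * log2(2*23/3)
2D/W = 15.333333
log2(15.333333) = 3.9386
MT = 54 + 182 * 3.9386
= 770.8 ms


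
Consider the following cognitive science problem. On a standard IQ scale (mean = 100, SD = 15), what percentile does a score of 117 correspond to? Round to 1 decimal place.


z = (IQ - mean) / SD
z = (117 - 100) / 15 = 1.1333
Percentile = Phi(1.1333) * 100
Phi(1.1333) = 0.871456
= 87.1


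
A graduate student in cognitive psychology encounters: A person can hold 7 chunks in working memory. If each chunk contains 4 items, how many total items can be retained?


Total items = chunks * items_per_chunk
= 7 * 4
= 28


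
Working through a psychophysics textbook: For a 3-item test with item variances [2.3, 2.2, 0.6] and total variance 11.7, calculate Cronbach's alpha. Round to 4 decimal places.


alpha = (k/(k-1)) * (1 - sum(s_i^2)/s_total^2)
sum(item variances) = 5.1
k/(k-1) = 3/2 = 1.5
1 - 5.1/11.7 = 1 - 0.435897 = 0.564103
alpha = 1.5 * 0.564103
= 0.8462


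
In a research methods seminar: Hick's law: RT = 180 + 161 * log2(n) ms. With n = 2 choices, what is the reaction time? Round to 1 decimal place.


RT = 180 + 161 * log2(2)
log2(2) = 1.0
RT = 180 + 161 * 1.0
= 180 + 161.0
= 341.0 ms


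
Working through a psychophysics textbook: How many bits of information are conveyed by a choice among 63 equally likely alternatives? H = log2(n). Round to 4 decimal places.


H = log2(n)
H = log2(63)
= 5.9773


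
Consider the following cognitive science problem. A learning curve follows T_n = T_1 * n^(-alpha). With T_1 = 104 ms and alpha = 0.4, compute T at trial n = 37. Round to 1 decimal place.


T_n = 104 * 37^(-0.4)
37^(-0.4) = 0.235895
T_n = 104 * 0.235895
= 24.5 ms


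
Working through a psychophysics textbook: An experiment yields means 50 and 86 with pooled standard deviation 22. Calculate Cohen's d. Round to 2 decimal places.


Cohen's d = (M1 - M2) / S_pooled
= (50 - 86) / 22
= -36 / 22
= -1.64


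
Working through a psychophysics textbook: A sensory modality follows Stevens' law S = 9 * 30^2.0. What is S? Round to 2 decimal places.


S = 9 * 30^2.0
30^2.0 = 900.0
S = 9 * 900.0
= 8100.00


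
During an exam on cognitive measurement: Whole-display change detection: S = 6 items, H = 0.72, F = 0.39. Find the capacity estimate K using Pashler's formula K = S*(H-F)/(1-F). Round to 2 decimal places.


K = S * (H - F) / (1 - F)
H - F = 0.33
1 - F = 0.61
K = 6 * 0.33 / 0.61
= 3.25


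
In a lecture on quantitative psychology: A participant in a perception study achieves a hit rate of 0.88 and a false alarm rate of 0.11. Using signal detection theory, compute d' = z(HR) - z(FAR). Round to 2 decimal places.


d' = z(HR) - z(FAR)
z(0.88) = 1.175
z(0.11) = -1.2265
d' = 1.175 - -1.2265
= 2.40


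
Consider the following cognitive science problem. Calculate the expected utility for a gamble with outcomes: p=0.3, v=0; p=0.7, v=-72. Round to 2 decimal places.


EU = sum(p_i * v_i)
0.3 * 0 = 0.0
0.7 * -72 = -50.4
EU = 0.0 + -50.4
= -50.40


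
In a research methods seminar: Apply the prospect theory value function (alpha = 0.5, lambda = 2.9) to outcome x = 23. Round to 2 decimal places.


Since x = 23 >= 0, use v(x) = x^0.5
23^0.5 = 4.7958
v(23) = 4.80


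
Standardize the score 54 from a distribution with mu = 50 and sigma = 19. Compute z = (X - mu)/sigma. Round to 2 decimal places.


z = (X - mu) / sigma
= (54 - 50) / 19
= 4 / 19
= 0.21


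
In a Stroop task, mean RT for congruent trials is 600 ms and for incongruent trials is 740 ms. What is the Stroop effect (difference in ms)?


Stroop effect = RT(incongruent) - RT(congruent)
= 740 - 600
= 140 ms


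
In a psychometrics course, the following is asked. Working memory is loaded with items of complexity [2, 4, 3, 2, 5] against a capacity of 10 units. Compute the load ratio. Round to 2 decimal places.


Total complexity = 2 + 4 + 3 + 2 + 5 = 16
Load = total / capacity = 16 / 10
= 1.60


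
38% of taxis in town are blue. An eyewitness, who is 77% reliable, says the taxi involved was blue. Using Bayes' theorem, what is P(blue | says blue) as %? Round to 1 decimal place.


P(blue | says blue) = P(says blue | blue)*P(blue) / [P(says blue | blue)*P(blue) + P(says blue | not blue)*P(not blue)]
Numerator = 0.77 * 0.38 = 0.2926
False identification = 0.23 * 0.62 = 0.1426
P = 0.2926 / (0.2926 + 0.1426)
= 0.2926 / 0.4352
As percentage = 67.2


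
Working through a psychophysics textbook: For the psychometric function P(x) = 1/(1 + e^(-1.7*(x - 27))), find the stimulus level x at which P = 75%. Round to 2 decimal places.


At P = 0.75: 0.75 = 1/(1 + e^(-k*(x-x0)))
Solving: e^(-k*(x-x0)) = 1/3
x = x0 + ln(3)/k
ln(3) = 1.0986
x = 27 + 1.0986/1.7
= 27 + 0.6462
= 27.65


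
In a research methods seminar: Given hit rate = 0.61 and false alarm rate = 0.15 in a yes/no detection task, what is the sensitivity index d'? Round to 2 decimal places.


d' = z(HR) - z(FAR)
z(0.61) = 0.2793
z(0.15) = -1.0364
d' = 0.2793 - -1.0364
= 1.32


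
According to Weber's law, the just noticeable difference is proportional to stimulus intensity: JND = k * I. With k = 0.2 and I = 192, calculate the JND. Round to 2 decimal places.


JND = k * I
JND = 0.2 * 192
= 38.40


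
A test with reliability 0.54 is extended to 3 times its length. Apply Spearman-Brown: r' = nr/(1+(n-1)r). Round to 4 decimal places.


r_new = n*r / (1 + (n-1)*r)
Numerator = 3 * 0.54 = 1.62
Denominator = 1 + 2 * 0.54 = 2.08
r_new = 1.62 / 2.08
= 0.7788


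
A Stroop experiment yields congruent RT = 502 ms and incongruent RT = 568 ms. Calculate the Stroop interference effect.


Stroop effect = RT(incongruent) - RT(congruent)
= 568 - 502
= 66 ms


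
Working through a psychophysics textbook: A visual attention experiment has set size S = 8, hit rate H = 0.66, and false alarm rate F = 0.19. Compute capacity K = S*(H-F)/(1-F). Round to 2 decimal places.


K = S * (H - F) / (1 - F)
H - F = 0.47
1 - F = 0.81
K = 8 * 0.47 / 0.81
= 4.64


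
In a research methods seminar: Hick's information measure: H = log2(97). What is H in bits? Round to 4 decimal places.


H = log2(n)
H = log2(97)
= 6.5999


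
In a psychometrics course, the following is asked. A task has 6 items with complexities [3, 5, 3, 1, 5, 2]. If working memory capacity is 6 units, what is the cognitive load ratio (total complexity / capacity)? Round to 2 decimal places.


Total complexity = 3 + 5 + 3 + 1 + 5 + 2 = 19
Load = total / capacity = 19 / 6
= 3.17


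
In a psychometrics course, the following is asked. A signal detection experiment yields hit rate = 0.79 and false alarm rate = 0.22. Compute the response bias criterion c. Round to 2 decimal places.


c = -0.5 * (z(HR) + z(FAR))
z(0.79) = 0.8064
z(0.22) = -0.7722
c = -0.5 * (0.8064 + -0.7722)
= -0.5 * 0.0342
= -0.02


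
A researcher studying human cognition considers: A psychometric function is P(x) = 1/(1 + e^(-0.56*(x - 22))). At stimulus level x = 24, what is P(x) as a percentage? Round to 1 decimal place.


P(x) = 1/(1 + e^(-0.56*(24 - 22)))
Exponent = -0.56 * 2 = -1.12
e^(-1.12) = 0.32628
P = 1/(1 + 0.32628) = 0.753989
Percentage = 75.4


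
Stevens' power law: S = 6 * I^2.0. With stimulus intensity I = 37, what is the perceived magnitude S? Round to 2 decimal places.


S = 6 * 37^2.0
37^2.0 = 1369.0
S = 6 * 1369.0
= 8214.00


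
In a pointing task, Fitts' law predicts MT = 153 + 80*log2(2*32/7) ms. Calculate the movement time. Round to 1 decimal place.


MT = 153 + 80 * log2(2*32/7)
2D/W = 9.142857
log2(9.142857) = 3.1926
MT = 153 + 80 * 3.1926
= 408.4 ms


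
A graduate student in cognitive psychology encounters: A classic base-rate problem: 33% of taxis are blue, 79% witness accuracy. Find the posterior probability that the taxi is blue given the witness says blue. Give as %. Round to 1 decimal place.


P(blue | says blue) = P(says blue | blue)*P(blue) / [P(says blue | blue)*P(blue) + P(says blue | not blue)*P(not blue)]
Numerator = 0.79 * 0.33 = 0.2607
False identification = 0.21 * 0.67 = 0.1407
P = 0.2607 / (0.2607 + 0.1407)
= 0.2607 / 0.4014
As percentage = 64.9


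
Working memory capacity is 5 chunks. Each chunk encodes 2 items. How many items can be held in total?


Total items = chunks * items_per_chunk
= 5 * 2
= 10


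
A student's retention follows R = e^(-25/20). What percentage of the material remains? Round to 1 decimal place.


R = e^(-t/S)
-t/S = -25/20 = -1.25
R = e^(-1.25) = 0.286505
Percentage = 0.286505 * 100
= 28.7


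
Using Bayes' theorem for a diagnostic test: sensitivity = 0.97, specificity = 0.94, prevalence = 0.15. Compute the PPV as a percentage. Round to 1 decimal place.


PPV = (sens * prev) / (sens * prev + (1-spec) * (1-prev))
Numerator = 0.97 * 0.15 = 0.1455
P(positive and no disease) = (1 - spec) * (1 - prev) = (1 - 0.94) * (1 - 0.15) = 0.051
Denominator = 0.1455 + 0.051 = 0.1965
PPV = 0.1455 / 0.1965 = 0.740458
As percentage = 74.0


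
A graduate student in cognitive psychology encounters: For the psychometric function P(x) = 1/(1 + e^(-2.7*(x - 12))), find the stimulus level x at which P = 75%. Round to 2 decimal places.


At P = 0.75: 0.75 = 1/(1 + e^(-k*(x-x0)))
Solving: e^(-k*(x-x0)) = 1/3
x = x0 + ln(3)/k
ln(3) = 1.0986
x = 12 + 1.0986/2.7
= 12 + 0.4069
= 12.41


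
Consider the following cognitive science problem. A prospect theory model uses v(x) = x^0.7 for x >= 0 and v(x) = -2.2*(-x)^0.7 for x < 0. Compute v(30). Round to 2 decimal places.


Since x = 30 >= 0, use v(x) = x^0.7
30^0.7 = 10.814
v(30) = 10.81


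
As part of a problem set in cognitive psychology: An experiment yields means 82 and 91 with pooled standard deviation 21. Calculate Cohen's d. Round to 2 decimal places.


Cohen's d = (M1 - M2) / S_pooled
= (82 - 91) / 21
= -9 / 21
= -0.43


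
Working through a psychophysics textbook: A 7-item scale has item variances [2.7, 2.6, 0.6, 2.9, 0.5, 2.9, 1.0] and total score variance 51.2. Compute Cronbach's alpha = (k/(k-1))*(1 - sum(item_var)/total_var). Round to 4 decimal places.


alpha = (k/(k-1)) * (1 - sum(s_i^2)/s_total^2)
sum(item variances) = 13.2
k/(k-1) = 7/6 = 1.166667
1 - 13.2/51.2 = 1 - 0.257812 = 0.742188
alpha = 1.166667 * 0.742188
= 0.8659


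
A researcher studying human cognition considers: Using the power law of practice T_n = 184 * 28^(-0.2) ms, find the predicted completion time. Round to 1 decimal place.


T_n = 184 * 28^(-0.2)
28^(-0.2) = 0.513533
T_n = 184 * 0.513533
= 94.5 ms


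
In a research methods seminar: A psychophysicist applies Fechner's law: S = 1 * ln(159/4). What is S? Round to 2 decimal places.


S = 1 * ln(159/4)
I/I0 = 39.75
ln(39.75) = 3.6826
S = 1 * 3.6826
= 3.68


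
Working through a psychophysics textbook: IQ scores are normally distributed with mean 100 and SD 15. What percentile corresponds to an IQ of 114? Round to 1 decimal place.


z = (IQ - mean) / SD
z = (114 - 100) / 15 = 0.9333
Percentile = Phi(0.9333) * 100
Phi(0.9333) = 0.824667
= 82.5


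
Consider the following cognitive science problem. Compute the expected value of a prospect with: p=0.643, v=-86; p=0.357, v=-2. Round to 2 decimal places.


EU = sum(p_i * v_i)
0.643 * -86 = -55.298
0.357 * -2 = -0.714
EU = -55.298 + -0.714
= -56.01


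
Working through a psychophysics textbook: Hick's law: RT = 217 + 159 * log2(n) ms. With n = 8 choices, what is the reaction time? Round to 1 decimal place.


RT = 217 + 159 * log2(8)
log2(8) = 3.0
RT = 217 + 159 * 3.0
= 217 + 477.0
= 694.0 ms


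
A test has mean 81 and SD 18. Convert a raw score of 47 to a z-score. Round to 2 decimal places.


z = (X - mu) / sigma
= (47 - 81) / 18
= -34 / 18
= -1.89


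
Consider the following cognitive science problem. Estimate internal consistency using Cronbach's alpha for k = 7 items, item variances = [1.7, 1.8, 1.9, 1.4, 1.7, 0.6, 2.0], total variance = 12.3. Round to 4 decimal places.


alpha = (k/(k-1)) * (1 - sum(s_i^2)/s_total^2)
sum(item variances) = 11.1
k/(k-1) = 7/6 = 1.166667
1 - 11.1/12.3 = 1 - 0.902439 = 0.097561
alpha = 1.166667 * 0.097561
= 0.1138


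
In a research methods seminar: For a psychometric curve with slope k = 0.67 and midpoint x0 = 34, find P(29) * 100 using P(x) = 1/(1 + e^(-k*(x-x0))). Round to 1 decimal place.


P(x) = 1/(1 + e^(-0.67*(29 - 34)))
Exponent = -0.67 * -5 = 3.35
e^(3.35) = 28.502734
P = 1/(1 + 28.502734) = 0.033895
Percentage = 3.4


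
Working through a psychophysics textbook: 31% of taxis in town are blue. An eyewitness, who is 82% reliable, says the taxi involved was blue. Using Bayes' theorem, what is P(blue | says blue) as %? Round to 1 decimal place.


P(blue | says blue) = P(says blue | blue)*P(blue) / [P(says blue | blue)*P(blue) + P(says blue | not blue)*P(not blue)]
Numerator = 0.82 * 0.31 = 0.2542
False identification = 0.18 * 0.69 = 0.1242
P = 0.2542 / (0.2542 + 0.1242)
= 0.2542 / 0.3784
As percentage = 67.2


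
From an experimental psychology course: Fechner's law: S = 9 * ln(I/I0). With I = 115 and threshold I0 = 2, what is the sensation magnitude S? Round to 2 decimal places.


S = 9 * ln(115/2)
I/I0 = 57.5
ln(57.5) = 4.0518
S = 9 * 4.0518
= 36.47


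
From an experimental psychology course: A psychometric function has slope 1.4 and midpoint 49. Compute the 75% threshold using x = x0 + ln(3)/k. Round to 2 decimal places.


At P = 0.75: 0.75 = 1/(1 + e^(-k*(x-x0)))
Solving: e^(-k*(x-x0)) = 1/3
x = x0 + ln(3)/k
ln(3) = 1.0986
x = 49 + 1.0986/1.4
= 49 + 0.7847
= 49.78


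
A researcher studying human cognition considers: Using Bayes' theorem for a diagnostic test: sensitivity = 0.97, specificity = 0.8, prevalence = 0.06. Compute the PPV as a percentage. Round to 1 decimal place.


PPV = (sens * prev) / (sens * prev + (1-spec) * (1-prev))
Numerator = 0.97 * 0.06 = 0.0582
P(positive and no disease) = (1 - spec) * (1 - prev) = (1 - 0.8) * (1 - 0.06) = 0.188
Denominator = 0.0582 + 0.188 = 0.2462
PPV = 0.0582 / 0.2462 = 0.236393
As percentage = 23.6


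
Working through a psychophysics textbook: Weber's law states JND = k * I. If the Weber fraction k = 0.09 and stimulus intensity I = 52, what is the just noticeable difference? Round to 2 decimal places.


JND = k * I
JND = 0.09 * 52
= 4.68


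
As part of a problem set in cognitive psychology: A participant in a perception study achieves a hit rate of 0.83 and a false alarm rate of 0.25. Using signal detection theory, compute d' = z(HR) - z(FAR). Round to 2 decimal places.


d' = z(HR) - z(FAR)
z(0.83) = 0.9542
z(0.25) = -0.6745
d' = 0.9542 - -0.6745
= 1.63


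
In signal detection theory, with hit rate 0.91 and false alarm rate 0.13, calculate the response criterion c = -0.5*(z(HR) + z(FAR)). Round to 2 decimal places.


c = -0.5 * (z(HR) + z(FAR))
z(0.91) = 1.3408
z(0.13) = -1.1264
c = -0.5 * (1.3408 + -1.1264)
= -0.5 * 0.2144
= -0.11


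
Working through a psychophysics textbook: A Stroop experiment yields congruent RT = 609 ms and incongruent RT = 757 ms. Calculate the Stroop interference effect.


Stroop effect = RT(incongruent) - RT(congruent)
= 757 - 609
= 148 ms


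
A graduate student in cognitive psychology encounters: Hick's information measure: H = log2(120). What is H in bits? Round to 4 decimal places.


H = log2(n)
H = log2(120)
= 6.9069


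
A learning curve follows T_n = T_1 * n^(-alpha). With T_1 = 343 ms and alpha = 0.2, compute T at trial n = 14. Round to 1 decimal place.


T_n = 343 * 14^(-0.2)
14^(-0.2) = 0.589895
T_n = 343 * 0.589895
= 202.3 ms


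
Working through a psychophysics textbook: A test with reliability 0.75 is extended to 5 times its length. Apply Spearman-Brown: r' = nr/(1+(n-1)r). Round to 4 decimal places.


r_new = n*r / (1 + (n-1)*r)
Numerator = 5 * 0.75 = 3.75
Denominator = 1 + 4 * 0.75 = 4.0
r_new = 3.75 / 4.0
= 0.9375


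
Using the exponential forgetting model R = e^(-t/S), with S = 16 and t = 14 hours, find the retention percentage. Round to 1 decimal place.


R = e^(-t/S)
-t/S = -14/16 = -0.875
R = e^(-0.875) = 0.416862
Percentage = 0.416862 * 100
= 41.7


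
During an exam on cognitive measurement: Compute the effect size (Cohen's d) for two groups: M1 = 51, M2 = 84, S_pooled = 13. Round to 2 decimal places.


Cohen's d = (M1 - M2) / S_pooled
= (51 - 84) / 13
= -33 / 13
= -2.54


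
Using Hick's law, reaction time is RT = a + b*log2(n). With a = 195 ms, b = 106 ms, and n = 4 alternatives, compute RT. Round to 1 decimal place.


RT = 195 + 106 * log2(4)
log2(4) = 2.0
RT = 195 + 106 * 2.0
= 195 + 212.0
= 407.0 ms


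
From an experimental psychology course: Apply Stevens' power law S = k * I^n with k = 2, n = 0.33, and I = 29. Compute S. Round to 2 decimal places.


S = 2 * 29^0.33
29^0.33 = 3.038
S = 2 * 3.038
= 6.08


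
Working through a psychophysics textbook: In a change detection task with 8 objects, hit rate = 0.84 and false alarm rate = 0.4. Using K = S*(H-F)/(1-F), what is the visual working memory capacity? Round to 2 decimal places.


K = S * (H - F) / (1 - F)
H - F = 0.44
1 - F = 0.6
K = 8 * 0.44 / 0.6
= 5.87


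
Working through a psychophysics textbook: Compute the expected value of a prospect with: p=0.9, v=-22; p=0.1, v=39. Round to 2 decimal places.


EU = sum(p_i * v_i)
0.9 * -22 = -19.8
0.1 * 39 = 3.9
EU = -19.8 + 3.9
= -15.90


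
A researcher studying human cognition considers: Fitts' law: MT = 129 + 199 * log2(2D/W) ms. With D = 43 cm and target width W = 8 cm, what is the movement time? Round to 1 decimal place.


MT = 129 + 199 * log2(2*43/8)
2D/W = 10.75
log2(10.75) = 3.4263
MT = 129 + 199 * 3.4263
= 810.8 ms


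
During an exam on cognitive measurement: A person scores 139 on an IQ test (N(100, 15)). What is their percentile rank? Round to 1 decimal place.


z = (IQ - mean) / SD
z = (139 - 100) / 15 = 2.6
Percentile = Phi(2.6) * 100
Phi(2.6) = 0.995339
= 99.5


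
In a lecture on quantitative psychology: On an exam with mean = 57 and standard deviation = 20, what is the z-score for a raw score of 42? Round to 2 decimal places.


z = (X - mu) / sigma
= (42 - 57) / 20
= -15 / 20
= -0.75


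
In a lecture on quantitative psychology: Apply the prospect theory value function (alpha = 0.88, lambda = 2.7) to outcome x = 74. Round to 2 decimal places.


Since x = 74 >= 0, use v(x) = x^0.88
74^0.88 = 44.1493
v(74) = 44.15


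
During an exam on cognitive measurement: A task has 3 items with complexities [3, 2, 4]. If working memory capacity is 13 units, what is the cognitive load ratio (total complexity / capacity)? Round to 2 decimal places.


Total complexity = 3 + 2 + 4 = 9
Load = total / capacity = 9 / 13
= 0.69


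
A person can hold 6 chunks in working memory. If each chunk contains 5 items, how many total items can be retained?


Total items = chunks * items_per_chunk
= 6 * 5
= 30


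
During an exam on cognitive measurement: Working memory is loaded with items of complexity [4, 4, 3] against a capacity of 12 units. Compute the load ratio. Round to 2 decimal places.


Total complexity = 4 + 4 + 3 = 11
Load = total / capacity = 11 / 12
= 0.92


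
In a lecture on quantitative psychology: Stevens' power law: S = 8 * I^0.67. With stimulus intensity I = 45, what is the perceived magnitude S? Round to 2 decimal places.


S = 8 * 45^0.67
45^0.67 = 12.813
S = 8 * 12.813
= 102.50
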